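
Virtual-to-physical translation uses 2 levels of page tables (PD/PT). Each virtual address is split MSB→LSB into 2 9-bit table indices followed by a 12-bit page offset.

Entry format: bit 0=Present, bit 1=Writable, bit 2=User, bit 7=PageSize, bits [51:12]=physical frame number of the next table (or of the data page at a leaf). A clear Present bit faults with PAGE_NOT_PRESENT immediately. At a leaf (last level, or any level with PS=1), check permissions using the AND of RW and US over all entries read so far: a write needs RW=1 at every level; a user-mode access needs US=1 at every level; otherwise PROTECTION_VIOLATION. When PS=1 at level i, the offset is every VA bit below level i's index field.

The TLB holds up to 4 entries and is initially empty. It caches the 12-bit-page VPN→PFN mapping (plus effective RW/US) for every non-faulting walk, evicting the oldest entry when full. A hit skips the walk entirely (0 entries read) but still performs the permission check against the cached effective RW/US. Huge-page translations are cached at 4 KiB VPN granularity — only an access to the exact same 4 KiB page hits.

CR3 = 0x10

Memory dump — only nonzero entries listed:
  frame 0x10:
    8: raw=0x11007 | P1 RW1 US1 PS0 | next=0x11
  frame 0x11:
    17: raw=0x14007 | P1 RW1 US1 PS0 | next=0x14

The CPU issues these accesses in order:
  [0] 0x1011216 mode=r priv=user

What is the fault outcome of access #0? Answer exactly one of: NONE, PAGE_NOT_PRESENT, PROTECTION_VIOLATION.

Per-access translation:
#0 VA=0x1011216 (r,user):
  L0: frame=0x10 idx=8 entry=0x11007 [P=1 RW=1 US=1 PS=0]
  L1: frame=0x11 idx=17 entry=0x14007 [P=1 RW=1 US=1 PS=0]
  ✓ 0x14216  — 2 lookups

Access #0 fault: NONE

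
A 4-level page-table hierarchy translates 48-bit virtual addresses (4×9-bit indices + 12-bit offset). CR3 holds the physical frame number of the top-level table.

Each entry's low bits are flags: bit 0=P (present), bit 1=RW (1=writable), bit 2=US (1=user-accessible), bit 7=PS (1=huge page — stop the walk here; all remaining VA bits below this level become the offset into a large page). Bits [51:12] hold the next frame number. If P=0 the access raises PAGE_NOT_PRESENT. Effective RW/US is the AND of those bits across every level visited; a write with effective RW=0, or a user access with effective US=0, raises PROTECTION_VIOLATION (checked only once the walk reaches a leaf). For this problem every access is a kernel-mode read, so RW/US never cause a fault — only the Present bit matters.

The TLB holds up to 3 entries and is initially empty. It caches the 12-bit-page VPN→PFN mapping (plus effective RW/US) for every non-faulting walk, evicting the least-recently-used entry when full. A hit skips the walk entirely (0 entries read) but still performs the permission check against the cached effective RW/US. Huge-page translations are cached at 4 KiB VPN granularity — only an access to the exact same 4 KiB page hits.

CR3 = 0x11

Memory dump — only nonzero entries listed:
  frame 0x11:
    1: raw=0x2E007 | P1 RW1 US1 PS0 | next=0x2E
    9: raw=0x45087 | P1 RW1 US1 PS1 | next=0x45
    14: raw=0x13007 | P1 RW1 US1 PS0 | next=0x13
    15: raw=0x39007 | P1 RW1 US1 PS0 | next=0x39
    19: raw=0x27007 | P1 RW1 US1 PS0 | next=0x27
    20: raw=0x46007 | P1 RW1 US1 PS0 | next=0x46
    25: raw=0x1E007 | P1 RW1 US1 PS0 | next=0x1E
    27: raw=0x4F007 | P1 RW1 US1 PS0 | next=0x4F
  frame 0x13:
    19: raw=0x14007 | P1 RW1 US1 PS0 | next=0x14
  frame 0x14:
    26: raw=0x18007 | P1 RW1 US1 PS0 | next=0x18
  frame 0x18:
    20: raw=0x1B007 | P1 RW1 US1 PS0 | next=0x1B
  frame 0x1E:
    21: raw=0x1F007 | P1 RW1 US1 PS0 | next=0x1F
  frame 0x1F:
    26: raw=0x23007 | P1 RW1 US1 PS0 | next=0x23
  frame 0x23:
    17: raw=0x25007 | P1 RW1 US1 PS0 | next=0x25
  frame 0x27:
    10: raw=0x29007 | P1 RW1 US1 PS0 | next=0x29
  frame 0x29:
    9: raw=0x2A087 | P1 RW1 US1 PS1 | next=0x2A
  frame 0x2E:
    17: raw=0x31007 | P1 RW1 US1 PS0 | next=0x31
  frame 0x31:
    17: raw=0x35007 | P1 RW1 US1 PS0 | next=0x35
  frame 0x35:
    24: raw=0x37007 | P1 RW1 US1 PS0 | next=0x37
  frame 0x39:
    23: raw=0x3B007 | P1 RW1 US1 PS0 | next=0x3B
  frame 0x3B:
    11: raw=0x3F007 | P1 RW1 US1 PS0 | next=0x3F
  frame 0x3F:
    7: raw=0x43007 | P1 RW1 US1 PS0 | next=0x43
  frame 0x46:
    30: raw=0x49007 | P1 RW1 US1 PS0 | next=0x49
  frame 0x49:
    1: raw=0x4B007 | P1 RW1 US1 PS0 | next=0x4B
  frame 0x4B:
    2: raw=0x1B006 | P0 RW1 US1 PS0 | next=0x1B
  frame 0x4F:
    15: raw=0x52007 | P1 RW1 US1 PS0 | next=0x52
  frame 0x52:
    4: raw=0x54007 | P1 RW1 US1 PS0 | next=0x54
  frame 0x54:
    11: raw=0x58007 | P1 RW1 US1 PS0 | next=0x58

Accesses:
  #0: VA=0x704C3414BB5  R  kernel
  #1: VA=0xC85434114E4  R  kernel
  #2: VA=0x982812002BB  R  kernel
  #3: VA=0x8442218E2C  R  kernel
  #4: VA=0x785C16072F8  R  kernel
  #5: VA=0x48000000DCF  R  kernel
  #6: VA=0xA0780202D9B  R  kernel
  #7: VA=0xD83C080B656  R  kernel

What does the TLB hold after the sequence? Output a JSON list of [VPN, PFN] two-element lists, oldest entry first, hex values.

Trace:
#0 VA=0x704C3414BB5 (r,kernel):
  L0 @0x11[14] → 0x13007  P=1,RW=1,US=1,PS=0
  L1 @0x13[19] → 0x14007  P=1,RW=1,US=1,PS=0
  L2 @0x14[26] → 0x18007  P=1,RW=1,US=1,PS=0
  L3 @0x18[20] → 0x1B007  P=1,RW=1,US=1,PS=0
  ✓ 0x1BBB5  — 4 lookups
#1 VA=0xC85434114E4 (r,kernel):
  L0 @0x11[25] → 0x1E007  P=1,RW=1,US=1,PS=0
  L1 @0x1E[21] → 0x1F007  P=1,RW=1,US=1,PS=0
  L2 @0x1F[26] → 0x23007  P=1,RW=1,US=1,PS=0
  L3 @0x23[17] → 0x25007  P=1,RW=1,US=1,PS=0
  ✓ 0x254E4  — 4 lookups
#2 VA=0x982812002BB (r,kernel):
  L0 @0x11[19] → 0x27007  P=1,RW=1,US=1,PS=0
  L1 @0x27[10] → 0x29007  P=1,RW=1,US=1,PS=0
  L2 @0x29[9] → 0x2A087  P=1,RW=1,US=1,PS=1
  ✓ 0x2A2BB (huge @L2)  — 3 lookups
#3 VA=0x8442218E2C (r,kernel):
  L0 @0x11[1] → 0x2E007  P=1,RW=1,US=1,PS=0
  L1 @0x2E[17] → 0x31007  P=1,RW=1,US=1,PS=0
  L2 @0x31[17] → 0x35007  P=1,RW=1,US=1,PS=0
  L3 @0x35[24] → 0x37007  P=1,RW=1,US=1,PS=0
  ✓ 0x37E2C  — 4 lookups
#4 VA=0x785C16072F8 (r,kernel):
  L0 @0x11[15] → 0x39007  P=1,RW=1,US=1,PS=0
  L1 @0x39[23] → 0x3B007  P=1,RW=1,US=1,PS=0
  L2 @0x3B[11] → 0x3F007  P=1,RW=1,US=1,PS=0
  L3 @0x3F[7] → 0x43007  P=1,RW=1,US=1,PS=0
  ✓ 0x432F8  — 4 lookups
#5 VA=0x48000000DCF (r,kernel):
  L0 @0x11[9] → 0x45087  P=1,RW=1,US=1,PS=1
  ✓ 0x45DCF (huge @L0)  — 1 lookups
#6 VA=0xA0780202D9B (r,kernel):
  L0 @0x11[20] → 0x46007  P=1,RW=1,US=1,PS=0
  L1 @0x46[30] → 0x49007  P=1,RW=1,US=1,PS=0
  L2 @0x49[1] → 0x4B007  P=1,RW=1,US=1,PS=0
  L3 @0x4B[2] → 0x1B006  P=0,RW=1,US=1,PS=0
  ✗ PAGE_NOT_PRESENT  [4 reads]
#7 VA=0xD83C080B656 (r,kernel):
  L0 @0x11[27] → 0x4F007  P=1,RW=1,US=1,PS=0
  L1 @0x4F[15] → 0x52007  P=1,RW=1,US=1,PS=0
  L2 @0x52[4] → 0x54007  P=1,RW=1,US=1,PS=0
  L3 @0x54[11] → 0x58007  P=1,RW=1,US=1,PS=0
  ✓ 0x58656  — 4 lookups

TLB: [["0x785C1607", "0x43"], ["0x48000000", "0x45"], ["0xD83C080B", "0x58"]]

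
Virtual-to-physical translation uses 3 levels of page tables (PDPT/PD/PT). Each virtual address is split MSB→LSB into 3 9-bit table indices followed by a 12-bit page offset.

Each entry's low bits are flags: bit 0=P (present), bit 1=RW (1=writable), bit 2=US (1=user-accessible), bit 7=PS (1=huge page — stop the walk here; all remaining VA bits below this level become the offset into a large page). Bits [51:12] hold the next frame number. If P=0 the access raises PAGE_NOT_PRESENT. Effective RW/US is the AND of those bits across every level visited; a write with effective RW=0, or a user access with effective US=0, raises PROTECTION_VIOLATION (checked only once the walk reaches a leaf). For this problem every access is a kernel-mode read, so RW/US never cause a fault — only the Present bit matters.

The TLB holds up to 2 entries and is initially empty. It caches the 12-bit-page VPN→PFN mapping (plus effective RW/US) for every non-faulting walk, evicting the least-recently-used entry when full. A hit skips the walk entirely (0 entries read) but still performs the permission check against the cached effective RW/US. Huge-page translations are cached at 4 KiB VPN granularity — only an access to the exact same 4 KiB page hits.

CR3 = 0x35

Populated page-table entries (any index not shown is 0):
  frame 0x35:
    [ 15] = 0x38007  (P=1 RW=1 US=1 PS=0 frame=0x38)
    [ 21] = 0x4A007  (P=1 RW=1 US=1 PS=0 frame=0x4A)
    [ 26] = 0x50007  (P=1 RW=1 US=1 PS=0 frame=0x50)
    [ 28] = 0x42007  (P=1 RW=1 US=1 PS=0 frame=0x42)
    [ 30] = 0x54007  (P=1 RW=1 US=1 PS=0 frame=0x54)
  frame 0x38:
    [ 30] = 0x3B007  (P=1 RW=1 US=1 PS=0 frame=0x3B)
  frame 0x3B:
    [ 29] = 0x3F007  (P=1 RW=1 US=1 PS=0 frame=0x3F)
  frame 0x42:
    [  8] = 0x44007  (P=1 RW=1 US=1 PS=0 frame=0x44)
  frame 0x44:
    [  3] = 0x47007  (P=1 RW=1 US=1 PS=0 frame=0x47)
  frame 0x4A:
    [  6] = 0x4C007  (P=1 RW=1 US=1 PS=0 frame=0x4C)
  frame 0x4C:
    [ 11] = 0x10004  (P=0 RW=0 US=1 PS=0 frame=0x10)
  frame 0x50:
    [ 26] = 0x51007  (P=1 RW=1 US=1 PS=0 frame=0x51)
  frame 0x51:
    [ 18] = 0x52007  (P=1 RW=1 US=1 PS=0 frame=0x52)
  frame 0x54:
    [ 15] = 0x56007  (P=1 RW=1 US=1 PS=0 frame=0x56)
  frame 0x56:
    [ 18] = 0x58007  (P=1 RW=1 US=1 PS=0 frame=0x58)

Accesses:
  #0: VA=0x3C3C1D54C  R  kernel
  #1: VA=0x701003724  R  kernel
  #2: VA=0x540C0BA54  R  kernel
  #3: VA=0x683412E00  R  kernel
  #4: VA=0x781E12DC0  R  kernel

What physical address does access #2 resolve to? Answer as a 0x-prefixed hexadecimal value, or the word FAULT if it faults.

Trace:
#0 VA=0x3C3C1D54C (r,kernel):
  L0 @0x35[15] → 0x38007  P=1,RW=1,US=1,PS=0
  L1 @0x38[30] → 0x3B007  P=1,RW=1,US=1,PS=0
  L2 @0x3B[29] → 0x3F007  P=1,RW=1,US=1,PS=0
  ⇒ phys 0x3F54C  [3 reads]
#1 VA=0x701003724 (r,kernel):
  L0 @0x35[28] → 0x42007  P=1,RW=1,US=1,PS=0
  L1 @0x42[8] → 0x44007  P=1,RW=1,US=1,PS=0
  L2 @0x44[3] → 0x47007  P=1,RW=1,US=1,PS=0
  ⇒ phys 0x47724  [3 reads]
#2 VA=0x540C0BA54 (r,kernel):
  L0 @0x35[21] → 0x4A007  P=1,RW=1,US=1,PS=0
  L1 @0x4A[6] → 0x4C007  P=1,RW=1,US=1,PS=0
  L2 @0x4C[11] → 0x10004  P=0,RW=0,US=1,PS=0
  → PAGE_NOT_PRESENT  (3 entries read)
#3 VA=0x683412E00 (r,kernel):
  L0 @0x35[26] → 0x50007  P=1,RW=1,US=1,PS=0
  L1 @0x50[26] → 0x51007  P=1,RW=1,US=1,PS=0
  L2 @0x51[18] → 0x52007  P=1,RW=1,US=1,PS=0
  ⇒ phys 0x52E00  [3 reads]
#4 VA=0x781E12DC0 (r,kernel):
  L0 @0x35[30] → 0x54007  P=1,RW=1,US=1,PS=0
  L1 @0x54[15] → 0x56007  P=1,RW=1,US=1,PS=0
  L2 @0x56[18] → 0x58007  P=1,RW=1,US=1,PS=0
  ⇒ phys 0x58DC0  [3 reads]

Access #2 PA: FAULT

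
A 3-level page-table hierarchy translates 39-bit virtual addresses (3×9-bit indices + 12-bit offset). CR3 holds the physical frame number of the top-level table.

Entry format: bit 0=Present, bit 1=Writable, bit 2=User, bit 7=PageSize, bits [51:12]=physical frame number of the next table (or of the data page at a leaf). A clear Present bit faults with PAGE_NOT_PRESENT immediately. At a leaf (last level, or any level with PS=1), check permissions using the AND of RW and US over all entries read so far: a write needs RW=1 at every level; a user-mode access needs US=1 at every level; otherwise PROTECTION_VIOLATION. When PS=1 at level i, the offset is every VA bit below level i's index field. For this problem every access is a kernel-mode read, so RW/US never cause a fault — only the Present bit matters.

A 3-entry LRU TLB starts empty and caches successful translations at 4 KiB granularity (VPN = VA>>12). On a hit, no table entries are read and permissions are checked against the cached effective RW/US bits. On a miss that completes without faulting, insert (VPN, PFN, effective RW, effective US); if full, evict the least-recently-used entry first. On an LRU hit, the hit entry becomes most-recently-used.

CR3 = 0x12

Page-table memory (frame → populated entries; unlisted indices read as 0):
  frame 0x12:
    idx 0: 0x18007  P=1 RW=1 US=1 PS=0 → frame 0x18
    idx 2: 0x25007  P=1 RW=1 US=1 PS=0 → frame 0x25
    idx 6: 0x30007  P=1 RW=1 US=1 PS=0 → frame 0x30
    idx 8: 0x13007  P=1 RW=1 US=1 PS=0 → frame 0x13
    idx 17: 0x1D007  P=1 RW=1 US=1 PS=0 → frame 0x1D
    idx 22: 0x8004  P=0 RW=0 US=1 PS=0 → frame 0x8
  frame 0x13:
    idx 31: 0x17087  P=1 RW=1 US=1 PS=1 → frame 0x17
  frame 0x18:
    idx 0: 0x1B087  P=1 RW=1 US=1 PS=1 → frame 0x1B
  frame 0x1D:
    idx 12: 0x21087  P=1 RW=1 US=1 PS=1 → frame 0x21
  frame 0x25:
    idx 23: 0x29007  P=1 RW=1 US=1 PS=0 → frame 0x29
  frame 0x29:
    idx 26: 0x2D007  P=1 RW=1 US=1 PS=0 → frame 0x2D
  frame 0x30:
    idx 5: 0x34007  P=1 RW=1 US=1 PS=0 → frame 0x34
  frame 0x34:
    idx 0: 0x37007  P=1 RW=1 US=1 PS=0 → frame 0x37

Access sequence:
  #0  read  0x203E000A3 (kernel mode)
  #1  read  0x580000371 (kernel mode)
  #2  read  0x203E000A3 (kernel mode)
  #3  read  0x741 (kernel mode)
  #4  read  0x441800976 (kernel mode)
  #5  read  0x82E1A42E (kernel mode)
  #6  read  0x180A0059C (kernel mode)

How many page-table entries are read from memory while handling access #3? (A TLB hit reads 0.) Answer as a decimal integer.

Walk each access:
#0 VA=0x203E000A3 (r,kernel):
  L0 @0x12[8] → 0x13007  P=1,RW=1,US=1,PS=0
  L1 @0x13[31] → 0x17087  P=1,RW=1,US=1,PS=1
  ✓ 0x170A3 (huge @L1)  — 2 lookups
#1 VA=0x580000371 (r,kernel):
  L0 @0x12[22] → 0x8004  P=0,RW=0,US=1,PS=0
  ✗ PAGE_NOT_PRESENT  [1 reads]
#2 VA=0x203E000A3 (r,kernel):
  TLB hit vpn=0x203E00 → PA=0x170A3
#3 VA=0x741 (r,kernel):
  L0 @0x12[0] → 0x18007  P=1,RW=1,US=1,PS=0
  L1 @0x18[0] → 0x1B087  P=1,RW=1,US=1,PS=1
  ✓ 0x1B741 (huge @L1)  — 2 lookups
#4 VA=0x441800976 (r,kernel):
  L0 @0x12[17] → 0x1D007  P=1,RW=1,US=1,PS=0
  L1 @0x1D[12] → 0x21087  P=1,RW=1,US=1,PS=1
  ✓ 0x21976 (huge @L1)  — 2 lookups
#5 VA=0x82E1A42E (r,kernel):
  L0 @0x12[2] → 0x25007  P=1,RW=1,US=1,PS=0
  L1 @0x25[23] → 0x29007  P=1,RW=1,US=1,PS=0
  L2 @0x29[26] → 0x2D007  P=1,RW=1,US=1,PS=0
  ✓ 0x2D42E  — 3 lookups
#6 VA=0x180A0059C (r,kernel):
  L0 @0x12[6] → 0x30007  P=1,RW=1,US=1,PS=0
  L1 @0x30[5] → 0x34007  P=1,RW=1,US=1,PS=0
  L2 @0x34[0] → 0x37007  P=1,RW=1,US=1,PS=0
  ✓ 0x3759C  — 3 lookups

Entries read for #3: 2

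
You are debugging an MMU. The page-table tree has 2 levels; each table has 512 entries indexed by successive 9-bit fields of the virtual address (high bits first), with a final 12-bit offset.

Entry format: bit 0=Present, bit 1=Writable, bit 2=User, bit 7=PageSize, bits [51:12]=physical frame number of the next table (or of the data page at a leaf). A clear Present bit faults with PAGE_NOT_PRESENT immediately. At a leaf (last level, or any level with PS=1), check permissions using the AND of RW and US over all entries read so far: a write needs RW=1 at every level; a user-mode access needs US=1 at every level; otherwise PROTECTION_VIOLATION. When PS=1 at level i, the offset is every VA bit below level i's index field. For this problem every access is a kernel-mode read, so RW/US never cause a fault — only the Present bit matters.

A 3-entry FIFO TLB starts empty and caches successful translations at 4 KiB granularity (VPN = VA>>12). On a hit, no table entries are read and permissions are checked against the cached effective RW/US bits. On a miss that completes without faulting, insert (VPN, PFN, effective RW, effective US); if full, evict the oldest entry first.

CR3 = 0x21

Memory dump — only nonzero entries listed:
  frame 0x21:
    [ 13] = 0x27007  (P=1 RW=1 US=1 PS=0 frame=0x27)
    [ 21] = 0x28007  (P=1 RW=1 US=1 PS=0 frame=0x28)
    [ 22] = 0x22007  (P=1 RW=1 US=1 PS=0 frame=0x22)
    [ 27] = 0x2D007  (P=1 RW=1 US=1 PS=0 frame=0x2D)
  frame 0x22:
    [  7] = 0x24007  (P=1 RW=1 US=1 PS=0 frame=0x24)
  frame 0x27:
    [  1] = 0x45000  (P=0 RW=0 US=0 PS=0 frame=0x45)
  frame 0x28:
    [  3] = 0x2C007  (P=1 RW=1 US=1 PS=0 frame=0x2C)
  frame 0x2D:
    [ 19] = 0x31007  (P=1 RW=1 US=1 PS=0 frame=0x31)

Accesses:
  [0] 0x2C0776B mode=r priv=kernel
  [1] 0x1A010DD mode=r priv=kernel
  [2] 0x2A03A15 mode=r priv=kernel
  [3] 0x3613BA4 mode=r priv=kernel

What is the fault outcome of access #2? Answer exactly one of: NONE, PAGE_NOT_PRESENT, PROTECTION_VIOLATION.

Trace:
#0 VA=0x2C0776B (r,kernel):
  L0: frame=0x21 idx=22 entry=0x22007 [P=1 RW=1 US=1 PS=0]
  L1: frame=0x22 idx=7 entry=0x24007 [P=1 RW=1 US=1 PS=0]
  ⇒ phys 0x2476B  [2 reads]
#1 VA=0x1A010DD (r,kernel):
  L0: frame=0x21 idx=13 entry=0x27007 [P=1 RW=1 US=1 PS=0]
  L1: frame=0x27 idx=1 entry=0x45000 [P=0 RW=0 US=0 PS=0]
  → PAGE_NOT_PRESENT  (2 entries read)
#2 VA=0x2A03A15 (r,kernel):
  L0: frame=0x21 idx=21 entry=0x28007 [P=1 RW=1 US=1 PS=0]
  L1: frame=0x28 idx=3 entry=0x2C007 [P=1 RW=1 US=1 PS=0]
  ⇒ phys 0x2CA15  [2 reads]
#3 VA=0x3613BA4 (r,kernel):
  L0: frame=0x21 idx=27 entry=0x2D007 [P=1 RW=1 US=1 PS=0]
  L1: frame=0x2D idx=19 entry=0x31007 [P=1 RW=1 US=1 PS=0]
  ⇒ phys 0x31BA4  [2 reads]

Access #2 fault: NONE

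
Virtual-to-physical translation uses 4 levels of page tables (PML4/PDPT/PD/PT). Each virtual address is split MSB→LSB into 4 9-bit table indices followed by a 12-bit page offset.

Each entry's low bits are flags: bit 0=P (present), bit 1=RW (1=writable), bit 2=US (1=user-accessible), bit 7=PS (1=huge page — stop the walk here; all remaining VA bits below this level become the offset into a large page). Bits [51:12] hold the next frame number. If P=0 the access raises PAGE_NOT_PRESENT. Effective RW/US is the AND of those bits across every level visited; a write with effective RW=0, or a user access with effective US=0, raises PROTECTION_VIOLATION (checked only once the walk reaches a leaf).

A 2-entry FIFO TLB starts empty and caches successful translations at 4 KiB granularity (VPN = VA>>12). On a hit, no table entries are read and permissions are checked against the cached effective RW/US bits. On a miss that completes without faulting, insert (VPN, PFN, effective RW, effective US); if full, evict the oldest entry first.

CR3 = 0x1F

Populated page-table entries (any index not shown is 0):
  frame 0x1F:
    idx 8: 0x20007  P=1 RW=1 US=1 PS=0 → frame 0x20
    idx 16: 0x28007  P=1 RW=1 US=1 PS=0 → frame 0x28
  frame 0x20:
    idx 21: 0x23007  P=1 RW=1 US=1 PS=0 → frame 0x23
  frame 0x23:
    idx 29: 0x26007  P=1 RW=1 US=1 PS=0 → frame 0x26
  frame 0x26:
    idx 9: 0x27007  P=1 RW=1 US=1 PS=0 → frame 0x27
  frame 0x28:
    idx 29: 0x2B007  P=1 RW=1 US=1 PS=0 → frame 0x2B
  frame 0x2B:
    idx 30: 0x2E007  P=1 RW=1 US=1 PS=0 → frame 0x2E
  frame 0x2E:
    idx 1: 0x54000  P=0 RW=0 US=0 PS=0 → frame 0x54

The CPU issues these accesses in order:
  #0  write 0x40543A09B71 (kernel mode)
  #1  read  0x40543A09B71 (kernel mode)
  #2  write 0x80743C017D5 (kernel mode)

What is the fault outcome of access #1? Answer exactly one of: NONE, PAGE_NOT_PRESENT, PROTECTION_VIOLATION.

Trace:
#0 VA=0x40543A09B71 (w,kernel):
  [0] read 0x1F idx=8: raw=0x20007 flags P=1 W=1 U=1 S=0
  [1] read 0x20 idx=21: raw=0x23007 flags P=1 W=1 U=1 S=0
  [2] read 0x23 idx=29: raw=0x26007 flags P=1 W=1 U=1 S=0
  [3] read 0x26 idx=9: raw=0x27007 flags P=1 W=1 U=1 S=0
  ⇒ phys 0x27B71  [4 reads]
#1 VA=0x40543A09B71 (r,kernel):
  TLB hit vpn=0x40543A09 → PA=0x27B71
#2 VA=0x80743C017D5 (w,kernel):
  [0] read 0x1F idx=16: raw=0x28007 flags P=1 W=1 U=1 S=0
  [1] read 0x28 idx=29: raw=0x2B007 flags P=1 W=1 U=1 S=0
  [2] read 0x2B idx=30: raw=0x2E007 flags P=1 W=1 U=1 S=0
  [3] read 0x2E idx=1: raw=0x54000 flags P=0 W=0 U=0 S=0
  ⇒ fault: PAGE_NOT_PRESENT  — 4 lookups

Access #1 fault: NONE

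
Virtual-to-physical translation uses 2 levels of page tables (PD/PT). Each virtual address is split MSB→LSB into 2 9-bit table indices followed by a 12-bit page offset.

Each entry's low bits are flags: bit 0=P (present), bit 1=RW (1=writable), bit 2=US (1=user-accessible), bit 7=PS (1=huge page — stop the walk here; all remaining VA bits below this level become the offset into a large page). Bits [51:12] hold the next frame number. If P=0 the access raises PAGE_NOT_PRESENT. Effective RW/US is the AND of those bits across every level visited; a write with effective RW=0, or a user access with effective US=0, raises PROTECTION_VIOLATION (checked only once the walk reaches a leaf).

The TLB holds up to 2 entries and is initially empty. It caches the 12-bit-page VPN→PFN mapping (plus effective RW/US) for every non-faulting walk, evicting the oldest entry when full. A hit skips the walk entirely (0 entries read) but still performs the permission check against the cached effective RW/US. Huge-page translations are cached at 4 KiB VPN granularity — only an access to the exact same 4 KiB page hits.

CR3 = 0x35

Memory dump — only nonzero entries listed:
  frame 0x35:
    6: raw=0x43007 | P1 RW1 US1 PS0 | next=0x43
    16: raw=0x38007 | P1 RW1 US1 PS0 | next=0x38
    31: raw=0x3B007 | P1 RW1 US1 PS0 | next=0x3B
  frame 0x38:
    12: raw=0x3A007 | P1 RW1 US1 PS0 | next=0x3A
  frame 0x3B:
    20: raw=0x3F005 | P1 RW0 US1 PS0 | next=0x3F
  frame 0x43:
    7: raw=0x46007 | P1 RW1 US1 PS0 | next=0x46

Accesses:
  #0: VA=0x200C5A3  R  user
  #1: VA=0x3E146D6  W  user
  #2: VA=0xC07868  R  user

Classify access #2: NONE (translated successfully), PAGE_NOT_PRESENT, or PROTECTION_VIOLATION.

Per-access translation:
#0 VA=0x200C5A3 (r,user):
  lvl0: tbl 0x35, slot 16 ⇒ 0x38007 (P1/RW1/US1/PS0)
  lvl1: tbl 0x38, slot 12 ⇒ 0x3A007 (P1/RW1/US1/PS0)
  ✓ 0x3A5A3  — 2 lookups
#1 VA=0x3E146D6 (w,user):
  lvl0: tbl 0x35, slot 31 ⇒ 0x3B007 (P1/RW1/US1/PS0)
  lvl1: tbl 0x3B, slot 20 ⇒ 0x3F005 (P1/RW0/US1/PS0)
  ✗ PROTECTION_VIOLATION  [2 reads]
#2 VA=0xC07868 (r,user):
  lvl0: tbl 0x35, slot 6 ⇒ 0x43007 (P1/RW1/US1/PS0)
  lvl1: tbl 0x43, slot 7 ⇒ 0x46007 (P1/RW1/US1/PS0)
  ✓ 0x46868  — 2 lookups

Access #2 fault: NONE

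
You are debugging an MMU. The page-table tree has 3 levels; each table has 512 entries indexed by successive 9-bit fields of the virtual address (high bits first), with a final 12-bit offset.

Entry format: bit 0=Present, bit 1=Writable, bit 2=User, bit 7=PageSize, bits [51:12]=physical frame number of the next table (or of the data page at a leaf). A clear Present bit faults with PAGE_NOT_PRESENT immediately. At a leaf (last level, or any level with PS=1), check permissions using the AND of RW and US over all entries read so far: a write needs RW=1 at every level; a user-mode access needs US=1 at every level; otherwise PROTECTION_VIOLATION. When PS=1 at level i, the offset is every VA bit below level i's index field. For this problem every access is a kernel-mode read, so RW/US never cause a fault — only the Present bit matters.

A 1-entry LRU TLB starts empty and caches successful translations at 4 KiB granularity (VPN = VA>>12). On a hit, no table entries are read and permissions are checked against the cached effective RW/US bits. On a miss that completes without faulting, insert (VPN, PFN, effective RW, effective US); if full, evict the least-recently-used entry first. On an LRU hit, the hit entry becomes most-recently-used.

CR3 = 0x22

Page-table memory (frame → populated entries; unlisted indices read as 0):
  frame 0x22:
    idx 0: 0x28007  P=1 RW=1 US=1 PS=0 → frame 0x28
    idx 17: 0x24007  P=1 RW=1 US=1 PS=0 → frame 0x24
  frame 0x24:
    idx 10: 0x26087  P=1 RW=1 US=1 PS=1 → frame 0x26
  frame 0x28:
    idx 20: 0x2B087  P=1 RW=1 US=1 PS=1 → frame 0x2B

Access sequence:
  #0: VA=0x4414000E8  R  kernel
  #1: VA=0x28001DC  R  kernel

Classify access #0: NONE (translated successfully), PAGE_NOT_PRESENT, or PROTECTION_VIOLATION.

Walk each access:
#0 VA=0x4414000E8 (r,kernel):
  lvl0: tbl 0x22, slot 17 ⇒ 0x24007 (P1/RW1/US1/PS0)
  lvl1: tbl 0x24, slot 10 ⇒ 0x26087 (P1/RW1/US1/PS1)
  ⇒ phys 0x260E8 (huge @L1)  [2 reads]
#1 VA=0x28001DC (r,kernel):
  lvl0: tbl 0x22, slot 0 ⇒ 0x28007 (P1/RW1/US1/PS0)
  lvl1: tbl 0x28, slot 20 ⇒ 0x2B087 (P1/RW1/US1/PS1)
  ⇒ phys 0x2B1DC (huge @L1)  [2 reads]

Access #0 fault: NONE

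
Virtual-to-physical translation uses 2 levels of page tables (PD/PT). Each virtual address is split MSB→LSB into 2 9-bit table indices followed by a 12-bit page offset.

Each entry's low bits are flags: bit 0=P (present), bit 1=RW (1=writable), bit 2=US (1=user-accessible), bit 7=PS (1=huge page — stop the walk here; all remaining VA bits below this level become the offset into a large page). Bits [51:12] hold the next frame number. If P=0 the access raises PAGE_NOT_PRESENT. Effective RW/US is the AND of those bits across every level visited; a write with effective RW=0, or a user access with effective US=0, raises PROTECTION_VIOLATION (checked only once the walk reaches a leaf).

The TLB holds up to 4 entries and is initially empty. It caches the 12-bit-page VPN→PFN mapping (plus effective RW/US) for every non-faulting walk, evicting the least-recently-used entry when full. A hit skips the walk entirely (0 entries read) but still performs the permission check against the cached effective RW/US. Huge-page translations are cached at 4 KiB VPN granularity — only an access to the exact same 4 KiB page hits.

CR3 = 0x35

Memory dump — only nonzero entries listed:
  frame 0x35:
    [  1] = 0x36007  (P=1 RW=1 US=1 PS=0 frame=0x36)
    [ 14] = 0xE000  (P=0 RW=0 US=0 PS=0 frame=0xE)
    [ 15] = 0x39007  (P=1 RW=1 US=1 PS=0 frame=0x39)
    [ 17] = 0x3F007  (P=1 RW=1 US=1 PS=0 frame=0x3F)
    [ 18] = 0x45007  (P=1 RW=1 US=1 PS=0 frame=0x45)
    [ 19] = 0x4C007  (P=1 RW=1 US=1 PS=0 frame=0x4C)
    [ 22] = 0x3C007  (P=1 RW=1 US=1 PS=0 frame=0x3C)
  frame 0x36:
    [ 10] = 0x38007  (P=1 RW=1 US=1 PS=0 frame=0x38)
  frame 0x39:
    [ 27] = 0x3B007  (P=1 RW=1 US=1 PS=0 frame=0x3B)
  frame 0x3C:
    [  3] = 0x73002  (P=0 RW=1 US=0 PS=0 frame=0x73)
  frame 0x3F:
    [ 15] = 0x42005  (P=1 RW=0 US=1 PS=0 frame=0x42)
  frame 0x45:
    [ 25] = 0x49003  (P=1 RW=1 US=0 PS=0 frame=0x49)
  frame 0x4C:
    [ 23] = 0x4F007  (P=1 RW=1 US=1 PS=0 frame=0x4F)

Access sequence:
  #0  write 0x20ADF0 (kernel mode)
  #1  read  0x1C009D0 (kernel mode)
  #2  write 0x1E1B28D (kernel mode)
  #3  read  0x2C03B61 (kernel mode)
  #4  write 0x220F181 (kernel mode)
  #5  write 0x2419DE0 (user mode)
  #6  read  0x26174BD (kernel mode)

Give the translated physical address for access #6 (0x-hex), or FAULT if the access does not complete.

Per-access translation:
#0 VA=0x20ADF0 (w,kernel):
  [0] read 0x35 idx=1: raw=0x36007 flags P=1 W=1 U=1 S=0
  [1] read 0x36 idx=10: raw=0x38007 flags P=1 W=1 U=1 S=0
  → PA=0x38DF0  (2 entries read)
#1 VA=0x1C009D0 (r,kernel):
  [0] read 0x35 idx=14: raw=0xE000 flags P=0 W=0 U=0 S=0
  ⇒ fault: PAGE_NOT_PRESENT  — 1 lookups
#2 VA=0x1E1B28D (w,kernel):
  [0] read 0x35 idx=15: raw=0x39007 flags P=1 W=1 U=1 S=0
  [1] read 0x39 idx=27: raw=0x3B007 flags P=1 W=1 U=1 S=0
  → PA=0x3B28D  (2 entries read)
#3 VA=0x2C03B61 (r,kernel):
  [0] read 0x35 idx=22: raw=0x3C007 flags P=1 W=1 U=1 S=0
  [1] read 0x3C idx=3: raw=0x73002 flags P=0 W=1 U=0 S=0
  ⇒ fault: PAGE_NOT_PRESENT  — 2 lookups
#4 VA=0x220F181 (w,kernel):
  [0] read 0x35 idx=17: raw=0x3F007 flags P=1 W=1 U=1 S=0
  [1] read 0x3F idx=15: raw=0x42005 flags P=1 W=0 U=1 S=0
  ⇒ fault: PROTECTION_VIOLATION  — 2 lookups
#5 VA=0x2419DE0 (w,user):
  [0] read 0x35 idx=18: raw=0x45007 flags P=1 W=1 U=1 S=0
  [1] read 0x45 idx=25: raw=0x49003 flags P=1 W=1 U=0 S=0
  ⇒ fault: PROTECTION_VIOLATION  — 2 lookups
#6 VA=0x26174BD (r,kernel):
  [0] read 0x35 idx=19: raw=0x4C007 flags P=1 W=1 U=1 S=0
  [1] read 0x4C idx=23: raw=0x4F007 flags P=1 W=1 U=1 S=0
  → PA=0x4F4BD  (2 entries read)

Access #6 PA: 0x4F4BD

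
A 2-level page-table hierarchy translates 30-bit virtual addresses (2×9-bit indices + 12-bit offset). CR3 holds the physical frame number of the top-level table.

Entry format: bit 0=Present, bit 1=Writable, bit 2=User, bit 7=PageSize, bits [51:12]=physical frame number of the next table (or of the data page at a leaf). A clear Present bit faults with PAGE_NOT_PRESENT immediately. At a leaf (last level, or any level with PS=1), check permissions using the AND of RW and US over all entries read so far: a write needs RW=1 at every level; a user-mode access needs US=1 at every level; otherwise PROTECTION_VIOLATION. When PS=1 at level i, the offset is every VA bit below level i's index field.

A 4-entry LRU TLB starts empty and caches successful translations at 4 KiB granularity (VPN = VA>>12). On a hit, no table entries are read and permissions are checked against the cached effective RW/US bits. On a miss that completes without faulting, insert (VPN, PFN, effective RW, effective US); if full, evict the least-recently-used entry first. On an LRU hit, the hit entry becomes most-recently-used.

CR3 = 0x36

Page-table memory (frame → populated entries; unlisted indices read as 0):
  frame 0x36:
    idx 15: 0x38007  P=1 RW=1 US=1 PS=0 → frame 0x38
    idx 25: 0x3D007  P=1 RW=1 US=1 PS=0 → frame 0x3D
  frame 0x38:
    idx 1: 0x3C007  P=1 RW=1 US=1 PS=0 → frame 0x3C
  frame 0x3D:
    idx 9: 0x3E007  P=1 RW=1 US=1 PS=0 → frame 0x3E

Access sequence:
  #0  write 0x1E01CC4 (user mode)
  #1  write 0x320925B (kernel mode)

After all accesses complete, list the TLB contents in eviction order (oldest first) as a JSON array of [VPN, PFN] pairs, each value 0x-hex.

Walk each access:
#0 VA=0x1E01CC4 (w,user):
  lvl0: tbl 0x36, slot 15 ⇒ 0x38007 (P1/RW1/US1/PS0)
  lvl1: tbl 0x38, slot 1 ⇒ 0x3C007 (P1/RW1/US1/PS0)
  ✓ 0x3CCC4  — 2 lookups
#1 VA=0x320925B (w,kernel):
  lvl0: tbl 0x36, slot 25 ⇒ 0x3D007 (P1/RW1/US1/PS0)
  lvl1: tbl 0x3D, slot 9 ⇒ 0x3E007 (P1/RW1/US1/PS0)
  ✓ 0x3E25B  — 2 lookups

TLB: [["0x1E01", "0x3C"], ["0x3209", "0x3E"]]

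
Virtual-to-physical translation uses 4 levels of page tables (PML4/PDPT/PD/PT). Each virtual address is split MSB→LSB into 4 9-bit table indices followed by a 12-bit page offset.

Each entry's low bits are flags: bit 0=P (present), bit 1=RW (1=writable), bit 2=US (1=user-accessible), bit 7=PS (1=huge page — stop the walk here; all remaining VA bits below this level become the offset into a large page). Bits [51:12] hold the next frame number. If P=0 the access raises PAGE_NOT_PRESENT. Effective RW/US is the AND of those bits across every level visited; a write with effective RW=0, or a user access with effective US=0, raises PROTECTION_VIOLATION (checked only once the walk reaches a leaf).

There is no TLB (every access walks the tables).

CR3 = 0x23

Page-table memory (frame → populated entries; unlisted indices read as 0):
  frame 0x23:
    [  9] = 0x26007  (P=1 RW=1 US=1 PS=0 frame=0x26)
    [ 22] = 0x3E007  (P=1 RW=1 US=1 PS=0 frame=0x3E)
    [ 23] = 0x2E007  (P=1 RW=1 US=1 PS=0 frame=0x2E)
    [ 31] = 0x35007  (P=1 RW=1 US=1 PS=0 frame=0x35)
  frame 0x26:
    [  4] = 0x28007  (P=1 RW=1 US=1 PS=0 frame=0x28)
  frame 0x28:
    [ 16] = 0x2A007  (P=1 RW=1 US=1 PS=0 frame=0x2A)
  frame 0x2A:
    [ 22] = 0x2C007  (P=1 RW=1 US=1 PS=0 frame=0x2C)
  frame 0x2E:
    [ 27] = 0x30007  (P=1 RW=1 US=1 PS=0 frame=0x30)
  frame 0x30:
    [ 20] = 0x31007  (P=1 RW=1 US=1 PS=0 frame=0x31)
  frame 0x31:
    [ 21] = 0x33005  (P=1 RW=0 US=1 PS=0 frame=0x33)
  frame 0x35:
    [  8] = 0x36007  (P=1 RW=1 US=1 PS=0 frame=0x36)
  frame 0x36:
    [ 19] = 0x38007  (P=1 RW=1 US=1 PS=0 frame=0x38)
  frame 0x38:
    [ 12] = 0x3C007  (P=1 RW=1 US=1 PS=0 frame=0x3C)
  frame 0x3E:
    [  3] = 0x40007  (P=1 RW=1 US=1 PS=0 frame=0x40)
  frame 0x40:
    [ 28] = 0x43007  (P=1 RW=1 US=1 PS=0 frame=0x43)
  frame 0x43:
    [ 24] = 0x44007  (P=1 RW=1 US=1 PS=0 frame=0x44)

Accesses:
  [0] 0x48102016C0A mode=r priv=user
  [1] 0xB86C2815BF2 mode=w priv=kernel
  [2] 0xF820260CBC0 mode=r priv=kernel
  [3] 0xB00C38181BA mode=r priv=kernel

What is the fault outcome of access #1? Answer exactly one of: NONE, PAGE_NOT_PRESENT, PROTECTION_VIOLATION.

Walk each access:
#0 VA=0x48102016C0A (r,user):
  L0: frame=0x23 idx=9 entry=0x26007 [P=1 RW=1 US=1 PS=0]
  L1: frame=0x26 idx=4 entry=0x28007 [P=1 RW=1 US=1 PS=0]
  L2: frame=0x28 idx=16 entry=0x2A007 [P=1 RW=1 US=1 PS=0]
  L3: frame=0x2A idx=22 entry=0x2C007 [P=1 RW=1 US=1 PS=0]
  → PA=0x2CC0A  (4 entries read)
#1 VA=0xB86C2815BF2 (w,kernel):
  L0: frame=0x23 idx=23 entry=0x2E007 [P=1 RW=1 US=1 PS=0]
  L1: frame=0x2E idx=27 entry=0x30007 [P=1 RW=1 US=1 PS=0]
  L2: frame=0x30 idx=20 entry=0x31007 [P=1 RW=1 US=1 PS=0]
  L3: frame=0x31 idx=21 entry=0x33005 [P=1 RW=0 US=1 PS=0]
  → PROTECTION_VIOLATION  (4 entries read)
#2 VA=0xF820260CBC0 (r,kernel):
  L0: frame=0x23 idx=31 entry=0x35007 [P=1 RW=1 US=1 PS=0]
  L1: frame=0x35 idx=8 entry=0x36007 [P=1 RW=1 US=1 PS=0]
  L2: frame=0x36 idx=19 entry=0x38007 [P=1 RW=1 US=1 PS=0]
  L3: frame=0x38 idx=12 entry=0x3C007 [P=1 RW=1 US=1 PS=0]
  → PA=0x3CBC0  (4 entries read)
#3 VA=0xB00C38181BA (r,kernel):
  L0: frame=0x23 idx=22 entry=0x3E007 [P=1 RW=1 US=1 PS=0]
  L1: frame=0x3E idx=3 entry=0x40007 [P=1 RW=1 US=1 PS=0]
  L2: frame=0x40 idx=28 entry=0x43007 [P=1 RW=1 US=1 PS=0]
  L3: frame=0x43 idx=24 entry=0x44007 [P=1 RW=1 US=1 PS=0]
  → PA=0x441BA  (4 entries read)

Access #1 fault: PROTECTION_VIOLATION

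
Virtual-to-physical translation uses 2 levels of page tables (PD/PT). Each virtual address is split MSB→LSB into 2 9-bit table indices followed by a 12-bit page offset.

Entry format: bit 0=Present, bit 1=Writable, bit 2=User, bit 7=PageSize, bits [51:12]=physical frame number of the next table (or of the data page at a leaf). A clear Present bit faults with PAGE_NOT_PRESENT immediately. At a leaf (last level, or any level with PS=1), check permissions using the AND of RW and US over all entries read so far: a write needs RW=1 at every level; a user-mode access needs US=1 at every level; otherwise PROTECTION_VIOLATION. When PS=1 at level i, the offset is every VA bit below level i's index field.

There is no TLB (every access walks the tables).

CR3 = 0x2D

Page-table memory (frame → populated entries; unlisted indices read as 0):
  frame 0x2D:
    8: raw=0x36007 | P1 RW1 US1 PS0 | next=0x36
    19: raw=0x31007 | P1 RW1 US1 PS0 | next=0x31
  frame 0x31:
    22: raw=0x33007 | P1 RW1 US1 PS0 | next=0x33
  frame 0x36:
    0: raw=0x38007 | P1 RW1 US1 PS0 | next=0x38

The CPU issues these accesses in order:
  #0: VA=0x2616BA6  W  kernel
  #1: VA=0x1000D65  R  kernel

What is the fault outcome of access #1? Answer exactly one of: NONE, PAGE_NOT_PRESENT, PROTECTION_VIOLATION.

Walk each access:
#0 VA=0x2616BA6 (w,kernel):
  [0] read 0x2D idx=19: raw=0x31007 flags P=1 W=1 U=1 S=0
  [1] read 0x31 idx=22: raw=0x33007 flags P=1 W=1 U=1 S=0
  ✓ 0x33BA6  — 2 lookups
#1 VA=0x1000D65 (r,kernel):
  [0] read 0x2D idx=8: raw=0x36007 flags P=1 W=1 U=1 S=0
  [1] read 0x36 idx=0: raw=0x38007 flags P=1 W=1 U=1 S=0
  ✓ 0x38D65  — 2 lookups

Access #1 fault: NONE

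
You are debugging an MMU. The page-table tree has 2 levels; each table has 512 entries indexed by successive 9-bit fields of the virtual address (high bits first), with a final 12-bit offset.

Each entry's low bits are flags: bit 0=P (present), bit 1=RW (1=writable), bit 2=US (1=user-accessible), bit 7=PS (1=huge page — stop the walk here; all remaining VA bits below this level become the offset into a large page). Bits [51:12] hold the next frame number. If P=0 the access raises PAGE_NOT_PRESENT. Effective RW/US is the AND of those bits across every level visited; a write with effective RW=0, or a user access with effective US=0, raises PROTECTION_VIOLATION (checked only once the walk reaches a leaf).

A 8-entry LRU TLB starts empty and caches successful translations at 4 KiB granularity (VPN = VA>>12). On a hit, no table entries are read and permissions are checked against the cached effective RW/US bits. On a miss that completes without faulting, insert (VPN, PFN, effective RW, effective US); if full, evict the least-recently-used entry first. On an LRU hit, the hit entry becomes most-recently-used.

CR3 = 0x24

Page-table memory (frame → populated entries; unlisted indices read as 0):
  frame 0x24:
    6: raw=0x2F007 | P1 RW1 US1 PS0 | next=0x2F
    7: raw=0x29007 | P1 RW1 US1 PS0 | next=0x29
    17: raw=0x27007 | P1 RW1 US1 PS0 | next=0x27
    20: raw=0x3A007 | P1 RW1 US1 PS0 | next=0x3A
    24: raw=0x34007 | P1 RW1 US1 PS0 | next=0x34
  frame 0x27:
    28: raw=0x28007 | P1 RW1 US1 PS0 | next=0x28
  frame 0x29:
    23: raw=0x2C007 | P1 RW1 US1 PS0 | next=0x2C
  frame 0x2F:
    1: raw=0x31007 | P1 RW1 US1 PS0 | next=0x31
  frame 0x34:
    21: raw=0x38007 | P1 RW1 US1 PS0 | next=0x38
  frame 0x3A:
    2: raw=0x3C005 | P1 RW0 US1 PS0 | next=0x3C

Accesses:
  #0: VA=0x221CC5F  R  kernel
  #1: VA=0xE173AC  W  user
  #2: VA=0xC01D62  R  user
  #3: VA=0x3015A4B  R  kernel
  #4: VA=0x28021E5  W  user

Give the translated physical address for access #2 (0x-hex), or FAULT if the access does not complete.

Trace:
#0 VA=0x221CC5F (r,kernel):
  lvl0: tbl 0x24, slot 17 ⇒ 0x27007 (P1/RW1/US1/PS0)
  lvl1: tbl 0x27, slot 28 ⇒ 0x28007 (P1/RW1/US1/PS0)
  ✓ 0x28C5F  — 2 lookups
#1 VA=0xE173AC (w,user):
  lvl0: tbl 0x24, slot 7 ⇒ 0x29007 (P1/RW1/US1/PS0)
  lvl1: tbl 0x29, slot 23 ⇒ 0x2C007 (P1/RW1/US1/PS0)
  ✓ 0x2C3AC  — 2 lookups
#2 VA=0xC01D62 (r,user):
  lvl0: tbl 0x24, slot 6 ⇒ 0x2F007 (P1/RW1/US1/PS0)
  lvl1: tbl 0x2F, slot 1 ⇒ 0x31007 (P1/RW1/US1/PS0)
  ✓ 0x31D62  — 2 lookups
#3 VA=0x3015A4B (r,kernel):
  lvl0: tbl 0x24, slot 24 ⇒ 0x34007 (P1/RW1/US1/PS0)
  lvl1: tbl 0x34, slot 21 ⇒ 0x38007 (P1/RW1/US1/PS0)
  ✓ 0x38A4B  — 2 lookups
#4 VA=0x28021E5 (w,user):
  lvl0: tbl 0x24, slot 20 ⇒ 0x3A007 (P1/RW1/US1/PS0)
  lvl1: tbl 0x3A, slot 2 ⇒ 0x3C005 (P1/RW0/US1/PS0)
  ⇒ fault: PROTECTION_VIOLATION  — 2 lookups

Access #2 PA: 0x31D62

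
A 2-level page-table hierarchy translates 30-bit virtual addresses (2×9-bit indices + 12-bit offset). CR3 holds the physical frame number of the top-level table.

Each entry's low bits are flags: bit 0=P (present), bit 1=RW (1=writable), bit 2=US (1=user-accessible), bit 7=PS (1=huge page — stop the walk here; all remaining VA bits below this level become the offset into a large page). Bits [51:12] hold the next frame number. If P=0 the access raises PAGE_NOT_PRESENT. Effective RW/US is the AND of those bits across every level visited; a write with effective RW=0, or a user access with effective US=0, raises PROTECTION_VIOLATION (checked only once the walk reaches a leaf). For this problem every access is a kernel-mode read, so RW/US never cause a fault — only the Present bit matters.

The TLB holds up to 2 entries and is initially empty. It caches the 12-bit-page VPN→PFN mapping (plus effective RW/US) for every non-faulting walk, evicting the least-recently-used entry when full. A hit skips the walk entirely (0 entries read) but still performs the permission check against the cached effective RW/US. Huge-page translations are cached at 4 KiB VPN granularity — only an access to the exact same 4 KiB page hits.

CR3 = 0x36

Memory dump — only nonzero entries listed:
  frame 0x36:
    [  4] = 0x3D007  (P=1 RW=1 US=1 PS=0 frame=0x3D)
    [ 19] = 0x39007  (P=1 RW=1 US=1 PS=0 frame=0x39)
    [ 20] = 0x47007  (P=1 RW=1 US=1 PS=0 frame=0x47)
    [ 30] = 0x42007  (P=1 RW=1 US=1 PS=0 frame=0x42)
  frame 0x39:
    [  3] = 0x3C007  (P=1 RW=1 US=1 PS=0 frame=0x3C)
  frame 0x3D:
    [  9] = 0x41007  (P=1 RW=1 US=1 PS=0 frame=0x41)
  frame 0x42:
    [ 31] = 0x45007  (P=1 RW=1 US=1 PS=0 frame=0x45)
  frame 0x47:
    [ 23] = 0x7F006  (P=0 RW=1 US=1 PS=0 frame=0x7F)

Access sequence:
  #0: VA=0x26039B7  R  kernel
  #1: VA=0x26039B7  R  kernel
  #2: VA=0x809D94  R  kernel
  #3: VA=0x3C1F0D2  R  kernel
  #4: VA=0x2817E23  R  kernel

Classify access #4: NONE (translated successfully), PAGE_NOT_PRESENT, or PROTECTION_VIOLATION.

Walk each access:
#0 VA=0x26039B7 (r,kernel):
  L0 @0x36[19] → 0x39007  P=1,RW=1,US=1,PS=0
  L1 @0x39[3] → 0x3C007  P=1,RW=1,US=1,PS=0
  ⇒ phys 0x3C9B7  [2 reads]
#1 VA=0x26039B7 (r,kernel):
  TLB hit vpn=0x2603 → PA=0x3C9B7
#2 VA=0x809D94 (r,kernel):
  L0 @0x36[4] → 0x3D007  P=1,RW=1,US=1,PS=0
  L1 @0x3D[9] → 0x41007  P=1,RW=1,US=1,PS=0
  ⇒ phys 0x41D94  [2 reads]
#3 VA=0x3C1F0D2 (r,kernel):
  L0 @0x36[30] → 0x42007  P=1,RW=1,US=1,PS=0
  L1 @0x42[31] → 0x45007  P=1,RW=1,US=1,PS=0
  ⇒ phys 0x450D2  [2 reads]
#4 VA=0x2817E23 (r,kernel):
  L0 @0x36[20] → 0x47007  P=1,RW=1,US=1,PS=0
  L1 @0x47[23] → 0x7F006  P=0,RW=1,US=1,PS=0
  ⇒ fault: PAGE_NOT_PRESENT  — 2 lookups

Access #4 fault: PAGE_NOT_PRESENT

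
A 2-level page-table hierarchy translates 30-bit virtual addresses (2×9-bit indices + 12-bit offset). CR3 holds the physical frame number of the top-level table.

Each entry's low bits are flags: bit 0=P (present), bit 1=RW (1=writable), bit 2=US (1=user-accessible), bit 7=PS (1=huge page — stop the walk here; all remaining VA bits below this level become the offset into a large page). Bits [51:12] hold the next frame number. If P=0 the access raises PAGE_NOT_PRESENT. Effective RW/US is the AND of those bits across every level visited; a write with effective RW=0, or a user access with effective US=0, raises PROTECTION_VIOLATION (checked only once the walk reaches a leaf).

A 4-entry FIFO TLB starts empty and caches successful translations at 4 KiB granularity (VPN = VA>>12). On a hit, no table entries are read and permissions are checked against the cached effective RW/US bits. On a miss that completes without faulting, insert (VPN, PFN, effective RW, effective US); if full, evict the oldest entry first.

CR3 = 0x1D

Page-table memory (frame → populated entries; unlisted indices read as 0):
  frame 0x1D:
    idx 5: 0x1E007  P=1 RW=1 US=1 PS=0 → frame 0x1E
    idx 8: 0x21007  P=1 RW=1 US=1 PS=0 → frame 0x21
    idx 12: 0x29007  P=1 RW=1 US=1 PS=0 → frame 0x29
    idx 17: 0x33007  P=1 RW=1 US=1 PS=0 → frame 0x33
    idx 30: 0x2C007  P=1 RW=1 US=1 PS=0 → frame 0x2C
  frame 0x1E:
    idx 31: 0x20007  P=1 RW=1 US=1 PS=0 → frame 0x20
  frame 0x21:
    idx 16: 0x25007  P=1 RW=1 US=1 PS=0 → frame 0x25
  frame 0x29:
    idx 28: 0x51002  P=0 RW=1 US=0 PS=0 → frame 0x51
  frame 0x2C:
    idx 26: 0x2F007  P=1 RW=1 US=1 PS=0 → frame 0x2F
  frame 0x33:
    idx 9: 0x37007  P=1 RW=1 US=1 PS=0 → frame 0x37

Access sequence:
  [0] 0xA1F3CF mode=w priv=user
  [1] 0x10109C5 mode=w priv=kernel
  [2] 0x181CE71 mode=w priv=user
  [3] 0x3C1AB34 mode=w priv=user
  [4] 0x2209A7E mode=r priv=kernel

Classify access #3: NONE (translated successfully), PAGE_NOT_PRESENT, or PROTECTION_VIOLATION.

Trace:
#0 VA=0xA1F3CF (w,user):
  L0: frame=0x1D idx=5 entry=0x1E007 [P=1 RW=1 US=1 PS=0]
  L1: frame=0x1E idx=31 entry=0x20007 [P=1 RW=1 US=1 PS=0]
  ⇒ phys 0x203CF  [2 reads]
#1 VA=0x10109C5 (w,kernel):
  L0: frame=0x1D idx=8 entry=0x21007 [P=1 RW=1 US=1 PS=0]
  L1: frame=0x21 idx=16 entry=0x25007 [P=1 RW=1 US=1 PS=0]
  ⇒ phys 0x259C5  [2 reads]
#2 VA=0x181CE71 (w,user):
  L0: frame=0x1D idx=12 entry=0x29007 [P=1 RW=1 US=1 PS=0]
  L1: frame=0x29 idx=28 entry=0x51002 [P=0 RW=1 US=0 PS=0]
  ✗ PAGE_NOT_PRESENT  [2 reads]
#3 VA=0x3C1AB34 (w,user):
  L0: frame=0x1D idx=30 entry=0x2C007 [P=1 RW=1 US=1 PS=0]
  L1: frame=0x2C idx=26 entry=0x2F007 [P=1 RW=1 US=1 PS=0]
  ⇒ phys 0x2FB34  [2 reads]
#4 VA=0x2209A7E (r,kernel):
  L0: frame=0x1D idx=17 entry=0x33007 [P=1 RW=1 US=1 PS=0]
  L1: frame=0x33 idx=9 entry=0x37007 [P=1 RW=1 US=1 PS=0]
  ⇒ phys 0x37A7E  [2 reads]

Access #3 fault: NONE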